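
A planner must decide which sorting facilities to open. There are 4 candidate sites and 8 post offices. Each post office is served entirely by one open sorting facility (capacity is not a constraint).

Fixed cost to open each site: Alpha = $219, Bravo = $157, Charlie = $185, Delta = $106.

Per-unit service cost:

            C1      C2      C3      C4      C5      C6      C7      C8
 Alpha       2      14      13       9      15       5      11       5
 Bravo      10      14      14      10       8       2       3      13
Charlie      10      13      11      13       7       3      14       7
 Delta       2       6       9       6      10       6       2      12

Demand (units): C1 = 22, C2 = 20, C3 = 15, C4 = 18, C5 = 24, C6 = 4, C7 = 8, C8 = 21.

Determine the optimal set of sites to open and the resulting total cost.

Open Charlie and Delta; minimum total cost 1041.

For any fixed open set, each post office goes to its cheapest open site; total = fixed + service.
{Charlie, Delta}: C1→Delta 2·22=44, C2→Delta 6·20=120, C3→Delta 9·15=135, C4→Delta 6·18=108, C5→Charlie 7·24=168, C6→Charlie 3·4=12, C7→Delta 2·8=16, C8→Charlie 7·21=147. Service 750; fixed 291; total 1041.
{Delta}: service 939 + fixed 106 = 1045
{Alpha, Delta}: service 788 + fixed 325 = 1113
{Alpha, Bravo, Charlie, Delta}: C1→Alpha 2·22=44, C2→Delta 6·20=120, C3→Delta 9·15=135, C4→Delta 6·18=108, C5→Charlie 7·24=168, C6→Bravo 2·4=8, C7→Delta 2·8=16, C8→Alpha 5·21=105. Service 704; fixed 667; total 1371.
(All 15 nonempty subsets were checked; Charlie and Delta is lowest.)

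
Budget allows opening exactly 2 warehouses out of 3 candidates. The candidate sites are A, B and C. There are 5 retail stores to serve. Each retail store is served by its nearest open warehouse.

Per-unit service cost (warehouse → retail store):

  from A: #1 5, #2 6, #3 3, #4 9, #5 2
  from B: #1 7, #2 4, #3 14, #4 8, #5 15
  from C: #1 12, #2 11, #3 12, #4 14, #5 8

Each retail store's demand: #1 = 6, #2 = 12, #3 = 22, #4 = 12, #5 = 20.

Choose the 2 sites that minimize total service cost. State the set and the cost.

Choose A and B; total service cost 280.

With exactly 2 open, each retail store uses its cheapest among the chosen.
{A, B}: #1→A 5·6=30, #2→B 4·12=48, #3→A 3·22=66, #4→B 8·12=96, #5→A 2·20=40. Service cost 280.
{A, C}: service cost 316
{B, C}: service cost 610
Among all 3 size-2 choices, {A, B} is lowest.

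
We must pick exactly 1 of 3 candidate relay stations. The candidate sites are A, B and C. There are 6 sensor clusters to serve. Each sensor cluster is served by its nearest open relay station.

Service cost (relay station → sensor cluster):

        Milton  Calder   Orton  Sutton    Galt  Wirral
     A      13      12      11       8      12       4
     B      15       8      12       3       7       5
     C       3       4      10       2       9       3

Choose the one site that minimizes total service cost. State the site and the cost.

Choose C only; total service cost 31.

With exactly 1 open, each sensor cluster uses its cheapest among the chosen.
{C}: Milton→C 3, Calder→C 4, Orton→C 10, Sutton→C 2, Galt→C 9, Wirral→C 3. Service cost 31.
{B}: service cost 50
{A}: service cost 60
Among all 3 size-1 choices, {C} is lowest.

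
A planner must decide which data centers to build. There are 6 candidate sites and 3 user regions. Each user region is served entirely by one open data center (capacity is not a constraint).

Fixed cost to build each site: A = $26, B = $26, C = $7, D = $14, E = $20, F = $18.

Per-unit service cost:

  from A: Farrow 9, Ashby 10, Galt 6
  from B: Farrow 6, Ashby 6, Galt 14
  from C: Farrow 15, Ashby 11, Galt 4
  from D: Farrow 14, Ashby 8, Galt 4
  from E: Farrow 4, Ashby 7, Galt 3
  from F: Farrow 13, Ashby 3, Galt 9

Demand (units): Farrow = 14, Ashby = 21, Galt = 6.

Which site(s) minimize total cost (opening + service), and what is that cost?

Open E and F; minimum total cost 175.

For any fixed open set, each user region goes to its cheapest open site; total = fixed + service.
{E, F}: Farrow→E 4·14=56, Ashby→F 3·21=63, Galt→E 3·6=18. Service 137; fixed 38; total 175.
{C, E, F}: service 137 + fixed 45 = 182
{D, E, F}: Farrow→E 4·14=56, Ashby→F 3·21=63, Galt→E 3·6=18. Service 137; fixed 52; total 189.
{A, B, C, D, E, F}: service 137 + fixed 111 = 248
No other subset beats 175.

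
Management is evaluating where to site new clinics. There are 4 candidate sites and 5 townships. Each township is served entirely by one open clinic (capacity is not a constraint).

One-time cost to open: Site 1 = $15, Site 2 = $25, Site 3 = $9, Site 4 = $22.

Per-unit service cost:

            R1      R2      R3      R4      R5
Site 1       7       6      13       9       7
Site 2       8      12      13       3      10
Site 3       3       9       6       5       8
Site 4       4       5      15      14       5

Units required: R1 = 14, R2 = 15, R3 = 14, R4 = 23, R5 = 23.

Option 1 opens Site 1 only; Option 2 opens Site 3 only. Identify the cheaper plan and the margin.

Option 2 is cheaper by 184.

Option 1: {Site 1}: R1→Site 1 7·14=98, R2→Site 1 6·15=90, R3→Site 1 13·14=182, R4→Site 1 9·23=207, R5→Site 1 7·23=161. Service 738; fixed 15; total 753.
Option 2: {Site 3}: R1→Site 3 3·14=42, R2→Site 3 9·15=135, R3→Site 3 6·14=84, R4→Site 3 5·23=115, R5→Site 3 8·23=184. Service 560; fixed 9; total 569.
Difference: |753 − 569| = 184.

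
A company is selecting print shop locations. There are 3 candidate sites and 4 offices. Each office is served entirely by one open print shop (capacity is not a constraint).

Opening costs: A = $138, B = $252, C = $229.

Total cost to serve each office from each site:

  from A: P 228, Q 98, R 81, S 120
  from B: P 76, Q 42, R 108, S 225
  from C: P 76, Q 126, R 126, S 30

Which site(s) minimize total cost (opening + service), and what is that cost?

For any fixed open set, each office goes to its cheapest open site; total = fixed + service.
{C}: P→C 76, Q→C 126, R→C 126, S→C 30. Service 358; fixed 229; total 587.
{A, C}: service 285 + fixed 367 = 652
{A}: service 527 + fixed 138 = 665
{A, B, C}: P→B 76, Q→B 42, R→A 81, S→C 30. Service 229; fixed 619; total 848.
No other subset beats 587.

Open C only; minimum total cost 587.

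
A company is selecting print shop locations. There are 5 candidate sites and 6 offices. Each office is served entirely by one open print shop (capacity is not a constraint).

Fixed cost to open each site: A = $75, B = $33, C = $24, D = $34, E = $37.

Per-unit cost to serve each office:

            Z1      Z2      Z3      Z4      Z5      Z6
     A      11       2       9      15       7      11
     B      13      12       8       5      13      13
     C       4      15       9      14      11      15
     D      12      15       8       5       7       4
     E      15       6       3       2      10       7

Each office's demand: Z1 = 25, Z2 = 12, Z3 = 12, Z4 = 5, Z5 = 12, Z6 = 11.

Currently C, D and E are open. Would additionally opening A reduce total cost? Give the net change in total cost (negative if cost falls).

Current service cost with {C, D, E}: 346.
Adding A: each office re-picks its cheapest; new service cost 298, saving 48.
Extra fixed cost: 75. Net change = 75 − 48 = 27.
(Totals: 441 → 468.)

No — net change +27 (cost rises by 27).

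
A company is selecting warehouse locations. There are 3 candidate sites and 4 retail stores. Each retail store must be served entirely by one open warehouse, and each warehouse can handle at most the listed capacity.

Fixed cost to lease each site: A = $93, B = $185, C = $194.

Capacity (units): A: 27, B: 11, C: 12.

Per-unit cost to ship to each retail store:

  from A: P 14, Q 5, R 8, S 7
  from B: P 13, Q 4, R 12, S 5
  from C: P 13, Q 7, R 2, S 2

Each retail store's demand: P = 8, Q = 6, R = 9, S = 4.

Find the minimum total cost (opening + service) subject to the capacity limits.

Minimum total cost: 335

Open {A}: P→A 14·8=112, Q→A 5·6=30, R→A 8·9=72, S→A 7·4=28.
Loads: A carries 27/27. Service 242; fixed 93; total 335.
Next best feasible plan costs 475.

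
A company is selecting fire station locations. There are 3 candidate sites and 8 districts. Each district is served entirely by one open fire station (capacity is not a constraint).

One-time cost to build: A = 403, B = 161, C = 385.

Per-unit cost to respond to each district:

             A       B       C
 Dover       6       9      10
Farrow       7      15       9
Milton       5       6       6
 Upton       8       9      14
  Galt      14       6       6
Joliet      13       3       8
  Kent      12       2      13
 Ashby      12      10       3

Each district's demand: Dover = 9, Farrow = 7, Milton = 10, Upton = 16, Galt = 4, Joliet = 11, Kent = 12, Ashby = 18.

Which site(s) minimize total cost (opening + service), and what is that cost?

Open B only; minimum total cost 812.

For any fixed open set, each district goes to its cheapest open site; total = fixed + service.
{B}: Dover→B 9·9=81, Farrow→B 15·7=105, Milton→B 6·10=60, Upton→B 9·16=144, Galt→B 6·4=24, Joliet→B 3·11=33, Kent→B 2·12=24, Ashby→B 10·18=180. Service 651; fixed 161; total 812.
{B, C}: Dover→B 9·9=81, Farrow→C 9·7=63, Milton→B 6·10=60, Upton→B 9·16=144, Galt→B 6·4=24, Joliet→B 3·11=33, Kent→B 2·12=24, Ashby→C 3·18=54. Service 483; fixed 546; total 1029.
{A, B}: service 542 + fixed 564 = 1106
{A, B, C}: service 416 + fixed 949 = 1365
No other subset beats 812.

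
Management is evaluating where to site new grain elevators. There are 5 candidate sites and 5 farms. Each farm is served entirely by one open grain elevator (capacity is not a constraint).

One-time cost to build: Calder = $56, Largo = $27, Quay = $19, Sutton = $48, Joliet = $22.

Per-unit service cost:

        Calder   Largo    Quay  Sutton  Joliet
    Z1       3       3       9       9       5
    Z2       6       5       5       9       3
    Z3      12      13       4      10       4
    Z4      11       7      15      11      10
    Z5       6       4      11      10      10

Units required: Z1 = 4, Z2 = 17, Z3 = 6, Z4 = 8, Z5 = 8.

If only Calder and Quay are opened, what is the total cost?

Each farm is assigned to its cheapest site among the open ones.
{Calder, Quay}: Z1→Calder 3·4=12, Z2→Quay 5·17=85, Z3→Quay 4·6=24, Z4→Calder 11·8=88, Z5→Calder 6·8=48. Service 257; fixed 75; total 332.

Total cost: 332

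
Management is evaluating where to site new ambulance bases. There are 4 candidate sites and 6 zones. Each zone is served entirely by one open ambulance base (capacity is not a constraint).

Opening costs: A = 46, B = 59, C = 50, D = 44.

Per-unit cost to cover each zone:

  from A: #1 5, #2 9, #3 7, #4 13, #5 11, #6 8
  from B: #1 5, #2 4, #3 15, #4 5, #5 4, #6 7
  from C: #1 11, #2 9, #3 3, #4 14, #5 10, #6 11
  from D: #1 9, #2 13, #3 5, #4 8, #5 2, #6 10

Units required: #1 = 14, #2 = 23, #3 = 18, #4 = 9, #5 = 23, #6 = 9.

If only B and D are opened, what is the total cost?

Total cost: 509

Each zone is assigned to its cheapest site among the open ones.
{B, D}: #1→B 5·14=70, #2→B 4·23=92, #3→D 5·18=90, #4→B 5·9=45, #5→D 2·23=46, #6→B 7·9=63. Service 406; fixed 103; total 509.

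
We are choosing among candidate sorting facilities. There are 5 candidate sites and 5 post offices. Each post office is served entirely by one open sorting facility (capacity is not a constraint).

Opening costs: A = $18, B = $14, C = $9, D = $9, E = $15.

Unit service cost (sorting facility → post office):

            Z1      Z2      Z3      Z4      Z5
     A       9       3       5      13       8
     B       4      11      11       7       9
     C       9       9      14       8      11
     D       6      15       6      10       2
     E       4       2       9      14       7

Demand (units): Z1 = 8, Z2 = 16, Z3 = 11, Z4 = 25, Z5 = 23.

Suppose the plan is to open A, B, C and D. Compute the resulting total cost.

Total cost: 406

Each post office is assigned to its cheapest site among the open ones.
{A, B, C, D}: Z1→B 4·8=32, Z2→A 3·16=48, Z3→A 5·11=55, Z4→B 7·25=175, Z5→D 2·23=46. Service 356; fixed 50; total 406.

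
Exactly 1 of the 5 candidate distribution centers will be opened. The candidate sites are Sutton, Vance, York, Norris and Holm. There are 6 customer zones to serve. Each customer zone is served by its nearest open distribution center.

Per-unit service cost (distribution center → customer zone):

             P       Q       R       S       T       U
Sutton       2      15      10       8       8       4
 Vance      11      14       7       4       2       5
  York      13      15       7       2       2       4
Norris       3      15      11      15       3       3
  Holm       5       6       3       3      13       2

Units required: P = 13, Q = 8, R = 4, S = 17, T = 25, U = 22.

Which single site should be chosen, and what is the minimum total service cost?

Choose York only; total service cost 489.

With exactly 1 open, each customer zone uses its cheapest among the chosen.
{York}: P→York 13·13=169, Q→York 15·8=120, R→York 7·4=28, S→York 2·17=34, T→York 2·25=50, U→York 4·22=88. Service cost 489.
{Vance}: service cost 511
{Holm}: service cost 545
Among all 5 size-1 choices, {York} is lowest.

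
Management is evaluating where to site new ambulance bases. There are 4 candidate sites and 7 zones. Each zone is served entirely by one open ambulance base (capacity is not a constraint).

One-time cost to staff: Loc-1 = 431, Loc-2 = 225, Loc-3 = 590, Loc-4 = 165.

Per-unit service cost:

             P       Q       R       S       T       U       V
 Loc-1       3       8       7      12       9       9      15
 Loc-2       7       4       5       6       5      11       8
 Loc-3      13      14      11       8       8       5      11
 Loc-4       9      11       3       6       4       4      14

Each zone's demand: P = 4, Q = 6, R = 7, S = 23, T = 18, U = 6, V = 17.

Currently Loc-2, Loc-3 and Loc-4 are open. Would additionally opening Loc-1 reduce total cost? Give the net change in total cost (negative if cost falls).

Current service cost with {Loc-2, Loc-3, Loc-4}: 443.
Adding Loc-1: each zone re-picks its cheapest; new service cost 427, saving 16.
Extra fixed cost: 431. Net change = 431 − 16 = 415.
(Totals: 1423 → 1838.)

No — net change +415 (cost rises by 415).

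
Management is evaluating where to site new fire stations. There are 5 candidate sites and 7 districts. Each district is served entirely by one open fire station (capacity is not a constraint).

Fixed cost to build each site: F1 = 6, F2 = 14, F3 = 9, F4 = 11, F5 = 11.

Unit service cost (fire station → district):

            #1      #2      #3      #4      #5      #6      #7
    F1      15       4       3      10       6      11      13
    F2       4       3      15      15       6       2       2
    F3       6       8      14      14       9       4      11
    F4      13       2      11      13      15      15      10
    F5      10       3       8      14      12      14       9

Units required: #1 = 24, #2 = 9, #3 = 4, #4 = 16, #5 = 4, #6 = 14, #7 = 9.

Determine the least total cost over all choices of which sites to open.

Minimum total cost: 385

For any fixed open set, each district goes to its cheapest open site; total = fixed + service.
{F1, F2}: #1→F2 4·24=96, #2→F2 3·9=27, #3→F1 3·4=12, #4→F1 10·16=160, #5→F1 6·4=24, #6→F2 2·14=28, #7→F2 2·9=18. Service 365; fixed 20; total 385.
{F1, F2, F4}: #1→F2 4·24=96, #2→F4 2·9=18, #3→F1 3·4=12, #4→F1 10·16=160, #5→F1 6·4=24, #6→F2 2·14=28, #7→F2 2·9=18. Service 356; fixed 31; total 387.
{F1, F2, F3}: #1→F2 4·24=96, #2→F2 3·9=27, #3→F1 3·4=12, #4→F1 10·16=160, #5→F1 6·4=24, #6→F2 2·14=28, #7→F2 2·9=18. Service 365; fixed 29; total 394.
{F1, F2, F3, F4, F5}: service 356 + fixed 51 = 407
No other subset beats 385.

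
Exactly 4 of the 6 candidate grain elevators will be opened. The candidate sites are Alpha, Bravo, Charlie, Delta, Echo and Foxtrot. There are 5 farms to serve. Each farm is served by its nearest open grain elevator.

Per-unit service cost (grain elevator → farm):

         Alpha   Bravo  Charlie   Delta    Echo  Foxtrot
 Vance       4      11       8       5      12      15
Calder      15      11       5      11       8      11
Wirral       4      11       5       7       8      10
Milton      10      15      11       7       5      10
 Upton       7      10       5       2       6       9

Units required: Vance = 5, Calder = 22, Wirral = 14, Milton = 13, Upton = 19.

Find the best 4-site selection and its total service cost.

Choose Alpha, Charlie, Delta and Echo; total service cost 289.

With exactly 4 open, each farm uses its cheapest among the chosen.
{Alpha, Charlie, Delta, Echo}: Vance→Alpha 4·5=20, Calder→Charlie 5·22=110, Wirral→Alpha 4·14=56, Milton→Echo 5·13=65, Upton→Delta 2·19=38. Service cost 289.
{Bravo, Charlie, Delta, Echo}: service cost 308
{Charlie, Delta, Echo, Foxtrot}: service cost 308
Among all 15 size-4 choices, {Alpha, Charlie, Delta, Echo} is lowest.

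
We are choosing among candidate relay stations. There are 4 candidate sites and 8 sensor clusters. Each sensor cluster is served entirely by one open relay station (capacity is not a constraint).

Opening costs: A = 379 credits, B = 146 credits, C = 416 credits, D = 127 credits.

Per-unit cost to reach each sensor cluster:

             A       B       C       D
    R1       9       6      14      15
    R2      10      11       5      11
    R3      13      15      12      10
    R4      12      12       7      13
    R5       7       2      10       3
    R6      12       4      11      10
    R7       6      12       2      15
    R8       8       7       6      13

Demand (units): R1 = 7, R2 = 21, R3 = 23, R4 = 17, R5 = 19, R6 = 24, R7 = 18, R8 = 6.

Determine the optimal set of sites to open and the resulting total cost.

For any fixed open set, each sensor cluster goes to its cheapest open site; total = fixed + service.
{B, C}: R1→B 6·7=42, R2→C 5·21=105, R3→C 12·23=276, R4→C 7·17=119, R5→B 2·19=38, R6→B 4·24=96, R7→C 2·18=36, R8→C 6·6=36. Service 748; fixed 562; total 1310.
{B}: service 1214 + fixed 146 = 1360
{B, D}: service 1099 + fixed 273 = 1372
{A, B, C, D}: R1→B 6·7=42, R2→C 5·21=105, R3→D 10·23=230, R4→C 7·17=119, R5→B 2·19=38, R6→B 4·24=96, R7→C 2·18=36, R8→C 6·6=36. Service 702; fixed 1068; total 1770.
(All 15 nonempty subsets were checked; B and C is lowest.)

Open B and C; minimum total cost 1310.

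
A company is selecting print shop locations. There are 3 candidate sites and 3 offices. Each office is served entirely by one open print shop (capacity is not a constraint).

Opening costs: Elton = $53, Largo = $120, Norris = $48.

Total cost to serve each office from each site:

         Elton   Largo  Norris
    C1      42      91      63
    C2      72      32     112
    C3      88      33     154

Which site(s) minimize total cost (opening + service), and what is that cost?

For any fixed open set, each office goes to its cheapest open site; total = fixed + service.
{Elton}: C1→Elton 42, C2→Elton 72, C3→Elton 88. Service 202; fixed 53; total 255.
{Largo}: C1→Largo 91, C2→Largo 32, C3→Largo 33. Service 156; fixed 120; total 276.
{Elton, Largo}: service 107 + fixed 173 = 280
{Elton, Largo, Norris}: service 107 + fixed 221 = 328
(All 7 nonempty subsets were checked; Elton only is lowest.)

Open Elton only; minimum total cost 255.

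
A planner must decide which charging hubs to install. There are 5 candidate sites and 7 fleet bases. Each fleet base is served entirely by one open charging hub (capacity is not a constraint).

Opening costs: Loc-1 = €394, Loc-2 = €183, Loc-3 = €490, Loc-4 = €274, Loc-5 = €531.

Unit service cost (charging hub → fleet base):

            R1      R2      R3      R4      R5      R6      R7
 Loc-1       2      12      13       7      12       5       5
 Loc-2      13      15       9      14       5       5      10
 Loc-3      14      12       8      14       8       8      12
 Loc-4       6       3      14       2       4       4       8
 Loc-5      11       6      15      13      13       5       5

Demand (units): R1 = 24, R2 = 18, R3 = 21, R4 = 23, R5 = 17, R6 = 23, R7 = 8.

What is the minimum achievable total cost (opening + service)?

Minimum total cost: 1036

For any fixed open set, each fleet base goes to its cheapest open site; total = fixed + service.
{Loc-4}: R1→Loc-4 6·24=144, R2→Loc-4 3·18=54, R3→Loc-4 14·21=294, R4→Loc-4 2·23=46, R5→Loc-4 4·17=68, R6→Loc-4 4·23=92, R7→Loc-4 8·8=64. Service 762; fixed 274; total 1036.
{Loc-2, Loc-4}: service 657 + fixed 457 = 1114
{Loc-1, Loc-4}: R1→Loc-1 2·24=48, R2→Loc-4 3·18=54, R3→Loc-1 13·21=273, R4→Loc-4 2·23=46, R5→Loc-4 4·17=68, R6→Loc-4 4·23=92, R7→Loc-1 5·8=40. Service 621; fixed 668; total 1289.
{Loc-1, Loc-2, Loc-3, Loc-4, Loc-5}: R1→Loc-1 2·24=48, R2→Loc-4 3·18=54, R3→Loc-3 8·21=168, R4→Loc-4 2·23=46, R5→Loc-4 4·17=68, R6→Loc-4 4·23=92, R7→Loc-1 5·8=40. Service 516; fixed 1872; total 2388.
No other subset beats 1036.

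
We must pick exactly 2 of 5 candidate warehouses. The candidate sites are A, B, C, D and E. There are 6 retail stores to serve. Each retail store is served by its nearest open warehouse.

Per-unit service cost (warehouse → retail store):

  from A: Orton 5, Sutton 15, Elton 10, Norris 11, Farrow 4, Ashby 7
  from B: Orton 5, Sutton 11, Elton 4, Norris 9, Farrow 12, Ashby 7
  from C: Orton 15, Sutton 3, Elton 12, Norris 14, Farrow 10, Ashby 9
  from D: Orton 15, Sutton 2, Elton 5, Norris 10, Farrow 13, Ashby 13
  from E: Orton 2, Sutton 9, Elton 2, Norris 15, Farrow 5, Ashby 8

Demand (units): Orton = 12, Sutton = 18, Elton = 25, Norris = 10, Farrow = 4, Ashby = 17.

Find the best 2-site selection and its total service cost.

Choose D and E; total service cost 366.

With exactly 2 open, each retail store uses its cheapest among the chosen.
{D, E}: Orton→E 2·12=24, Sutton→D 2·18=36, Elton→E 2·25=50, Norris→D 10·10=100, Farrow→E 5·4=20, Ashby→E 8·17=136. Service cost 366.
{C, E}: service cost 424
{B, D}: service cost 453
Among all 10 size-2 choices, {D, E} is lowest.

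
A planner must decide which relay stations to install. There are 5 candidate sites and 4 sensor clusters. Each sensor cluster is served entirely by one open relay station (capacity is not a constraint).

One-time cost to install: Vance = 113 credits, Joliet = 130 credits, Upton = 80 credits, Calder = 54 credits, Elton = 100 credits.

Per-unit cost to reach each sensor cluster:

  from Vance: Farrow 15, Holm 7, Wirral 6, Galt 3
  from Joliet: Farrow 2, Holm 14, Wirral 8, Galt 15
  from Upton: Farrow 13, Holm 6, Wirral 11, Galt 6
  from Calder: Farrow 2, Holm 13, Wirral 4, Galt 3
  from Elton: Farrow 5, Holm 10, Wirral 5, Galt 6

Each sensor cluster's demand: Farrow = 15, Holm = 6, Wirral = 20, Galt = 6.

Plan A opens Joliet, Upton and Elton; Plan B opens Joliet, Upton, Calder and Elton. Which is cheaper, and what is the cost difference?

Plan A: {Joliet, Upton, Elton}: Farrow→Joliet 2·15=30, Holm→Upton 6·6=36, Wirral→Elton 5·20=100, Galt→Upton 6·6=36. Service 202; fixed 310; total 512.
Plan B: {Joliet, Upton, Calder, Elton}: Farrow→Joliet 2·15=30, Holm→Upton 6·6=36, Wirral→Calder 4·20=80, Galt→Calder 3·6=18. Service 164; fixed 364; total 528.
Difference: |512 − 528| = 16.

Plan A is cheaper by 16.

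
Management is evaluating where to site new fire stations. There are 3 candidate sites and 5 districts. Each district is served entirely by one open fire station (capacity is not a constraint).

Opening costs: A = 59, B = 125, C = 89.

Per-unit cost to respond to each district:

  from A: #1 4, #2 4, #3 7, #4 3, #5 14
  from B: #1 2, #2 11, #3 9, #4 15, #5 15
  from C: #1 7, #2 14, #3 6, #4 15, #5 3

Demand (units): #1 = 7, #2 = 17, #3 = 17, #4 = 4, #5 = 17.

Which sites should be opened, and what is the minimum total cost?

For any fixed open set, each district goes to its cheapest open site; total = fixed + service.
{A, C}: #1→A 4·7=28, #2→A 4·17=68, #3→C 6·17=102, #4→A 3·4=12, #5→C 3·17=51. Service 261; fixed 148; total 409.
{A, B, C}: service 247 + fixed 273 = 520
{A}: service 465 + fixed 59 = 524
No other subset beats 409.

Open A and C; minimum total cost 409.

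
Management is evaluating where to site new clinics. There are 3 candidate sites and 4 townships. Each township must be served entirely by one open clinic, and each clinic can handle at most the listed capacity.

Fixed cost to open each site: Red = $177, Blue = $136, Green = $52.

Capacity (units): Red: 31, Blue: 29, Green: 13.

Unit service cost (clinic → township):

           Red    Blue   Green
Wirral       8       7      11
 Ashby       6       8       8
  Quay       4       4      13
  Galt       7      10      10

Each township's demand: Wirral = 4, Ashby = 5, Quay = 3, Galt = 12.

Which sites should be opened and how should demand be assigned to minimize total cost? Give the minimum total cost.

Minimum total cost: 335

Open {Red}: Wirral→Red 8·4=32, Ashby→Red 6·5=30, Quay→Red 4·3=12, Galt→Red 7·12=84.
Loads: Red carries 24/31. Service 158; fixed 177; total 335.
Next best feasible plan costs 336.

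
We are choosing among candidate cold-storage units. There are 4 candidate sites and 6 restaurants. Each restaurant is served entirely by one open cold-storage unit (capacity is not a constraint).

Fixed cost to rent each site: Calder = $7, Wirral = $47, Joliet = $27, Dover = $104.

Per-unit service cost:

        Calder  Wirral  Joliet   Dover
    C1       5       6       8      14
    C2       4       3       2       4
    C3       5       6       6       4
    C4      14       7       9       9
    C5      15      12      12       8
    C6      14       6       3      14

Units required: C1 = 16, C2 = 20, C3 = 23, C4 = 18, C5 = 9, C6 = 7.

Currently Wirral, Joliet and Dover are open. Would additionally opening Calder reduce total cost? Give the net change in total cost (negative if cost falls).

Current service cost with {Wirral, Joliet, Dover}: 447.
Adding Calder: each restaurant re-picks its cheapest; new service cost 431, saving 16.
Extra fixed cost: 7. Net change = 7 − 16 = -9.
(Totals: 625 → 616.)

Yes — net change −9 (cost falls by 9).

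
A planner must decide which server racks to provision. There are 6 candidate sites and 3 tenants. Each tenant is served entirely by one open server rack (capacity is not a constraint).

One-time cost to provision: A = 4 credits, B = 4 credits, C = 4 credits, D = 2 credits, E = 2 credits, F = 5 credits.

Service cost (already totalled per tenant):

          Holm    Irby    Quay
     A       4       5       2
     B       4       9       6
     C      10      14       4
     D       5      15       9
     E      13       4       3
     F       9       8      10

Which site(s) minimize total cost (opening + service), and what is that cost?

For any fixed open set, each tenant goes to its cheapest open site; total = fixed + service.
{A}: Holm→A 4, Irby→A 5, Quay→A 2. Service 11; fixed 4; total 15.
{A, E}: service 10 + fixed 6 = 16
{D, E}: service 12 + fixed 4 = 16
{A, B, C, D, E, F}: service 10 + fixed 21 = 31
No other subset beats 15.

Open A only; minimum total cost 15.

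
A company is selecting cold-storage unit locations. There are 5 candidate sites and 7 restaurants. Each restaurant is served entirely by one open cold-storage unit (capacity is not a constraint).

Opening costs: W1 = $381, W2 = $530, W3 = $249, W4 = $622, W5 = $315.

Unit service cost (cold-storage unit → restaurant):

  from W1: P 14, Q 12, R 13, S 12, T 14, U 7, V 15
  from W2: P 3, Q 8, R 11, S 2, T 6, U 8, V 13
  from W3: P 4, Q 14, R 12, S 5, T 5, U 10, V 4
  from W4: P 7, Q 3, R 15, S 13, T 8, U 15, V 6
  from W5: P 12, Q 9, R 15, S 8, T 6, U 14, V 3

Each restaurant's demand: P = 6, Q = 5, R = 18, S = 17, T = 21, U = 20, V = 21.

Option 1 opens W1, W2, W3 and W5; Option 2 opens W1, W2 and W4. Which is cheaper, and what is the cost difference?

Option 1 is cheaper by 117.

Option 1: {W1, W2, W3, W5}: P→W2 3·6=18, Q→W2 8·5=40, R→W2 11·18=198, S→W2 2·17=34, T→W3 5·21=105, U→W1 7·20=140, V→W5 3·21=63. Service 598; fixed 1475; total 2073.
Option 2: {W1, W2, W4}: P→W2 3·6=18, Q→W4 3·5=15, R→W2 11·18=198, S→W2 2·17=34, T→W2 6·21=126, U→W1 7·20=140, V→W4 6·21=126. Service 657; fixed 1533; total 2190.
Difference: |2073 − 2190| = 117.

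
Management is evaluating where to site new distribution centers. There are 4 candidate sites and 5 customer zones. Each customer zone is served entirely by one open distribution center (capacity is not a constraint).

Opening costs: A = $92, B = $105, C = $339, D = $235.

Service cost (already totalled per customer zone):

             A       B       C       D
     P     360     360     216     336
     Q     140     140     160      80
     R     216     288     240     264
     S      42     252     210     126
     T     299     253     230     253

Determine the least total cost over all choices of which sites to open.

Minimum total cost: 1149

For any fixed open set, each customer zone goes to its cheapest open site; total = fixed + service.
{A}: P→A 360, Q→A 140, R→A 216, S→A 42, T→A 299. Service 1057; fixed 92; total 1149.
{A, B}: P→A 360, Q→A 140, R→A 216, S→A 42, T→B 253. Service 1011; fixed 197; total 1208.
{A, D}: P→D 336, Q→D 80, R→A 216, S→A 42, T→D 253. Service 927; fixed 327; total 1254.
{A, B, C, D}: P→C 216, Q→D 80, R→A 216, S→A 42, T→C 230. Service 784; fixed 771; total 1555.
(All 15 nonempty subsets were checked; A only is lowest.)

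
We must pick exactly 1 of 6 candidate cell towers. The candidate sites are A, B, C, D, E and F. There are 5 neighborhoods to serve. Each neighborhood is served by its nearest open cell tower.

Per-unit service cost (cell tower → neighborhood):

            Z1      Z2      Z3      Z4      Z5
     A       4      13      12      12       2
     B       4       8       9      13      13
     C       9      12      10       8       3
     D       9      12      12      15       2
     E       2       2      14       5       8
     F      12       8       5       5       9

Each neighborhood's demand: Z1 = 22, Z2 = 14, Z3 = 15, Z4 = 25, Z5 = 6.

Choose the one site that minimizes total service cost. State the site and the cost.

With exactly 1 open, each neighborhood uses its cheapest among the chosen.
{E}: Z1→E 2·22=44, Z2→E 2·14=28, Z3→E 14·15=210, Z4→E 5·25=125, Z5→E 8·6=48. Service cost 455.
{F}: service cost 630
{C}: service cost 734
Among all 6 size-1 choices, {E} is lowest.

Choose E only; total service cost 455.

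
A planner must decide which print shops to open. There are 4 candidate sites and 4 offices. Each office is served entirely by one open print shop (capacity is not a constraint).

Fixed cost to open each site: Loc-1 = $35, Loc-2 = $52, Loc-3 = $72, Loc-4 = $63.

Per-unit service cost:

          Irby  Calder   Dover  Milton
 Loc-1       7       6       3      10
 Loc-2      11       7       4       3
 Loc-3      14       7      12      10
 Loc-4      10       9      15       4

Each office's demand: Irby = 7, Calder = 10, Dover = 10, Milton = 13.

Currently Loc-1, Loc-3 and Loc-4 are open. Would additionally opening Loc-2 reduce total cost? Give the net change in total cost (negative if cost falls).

Current service cost with {Loc-1, Loc-3, Loc-4}: 191.
Adding Loc-2: each office re-picks its cheapest; new service cost 178, saving 13.
Extra fixed cost: 52. Net change = 52 − 13 = 39.
(Totals: 361 → 400.)

No — net change +39 (cost rises by 39).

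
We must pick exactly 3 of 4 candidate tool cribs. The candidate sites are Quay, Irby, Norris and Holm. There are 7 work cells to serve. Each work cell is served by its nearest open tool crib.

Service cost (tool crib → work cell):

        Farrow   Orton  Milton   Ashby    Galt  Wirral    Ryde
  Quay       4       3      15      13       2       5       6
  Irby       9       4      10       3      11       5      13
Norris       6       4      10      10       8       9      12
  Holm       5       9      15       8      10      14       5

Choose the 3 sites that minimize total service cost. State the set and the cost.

With exactly 3 open, each work cell uses its cheapest among the chosen.
{Quay, Irby, Holm}: Farrow→Quay 4, Orton→Quay 3, Milton→Irby 10, Ashby→Irby 3, Galt→Quay 2, Wirral→Quay 5, Ryde→Holm 5. Service cost 32.
{Quay, Irby, Norris}: service cost 33
{Quay, Norris, Holm}: service cost 37
Among all 4 size-3 choices, {Quay, Irby, Holm} is lowest.

Choose Quay, Irby and Holm; total service cost 32.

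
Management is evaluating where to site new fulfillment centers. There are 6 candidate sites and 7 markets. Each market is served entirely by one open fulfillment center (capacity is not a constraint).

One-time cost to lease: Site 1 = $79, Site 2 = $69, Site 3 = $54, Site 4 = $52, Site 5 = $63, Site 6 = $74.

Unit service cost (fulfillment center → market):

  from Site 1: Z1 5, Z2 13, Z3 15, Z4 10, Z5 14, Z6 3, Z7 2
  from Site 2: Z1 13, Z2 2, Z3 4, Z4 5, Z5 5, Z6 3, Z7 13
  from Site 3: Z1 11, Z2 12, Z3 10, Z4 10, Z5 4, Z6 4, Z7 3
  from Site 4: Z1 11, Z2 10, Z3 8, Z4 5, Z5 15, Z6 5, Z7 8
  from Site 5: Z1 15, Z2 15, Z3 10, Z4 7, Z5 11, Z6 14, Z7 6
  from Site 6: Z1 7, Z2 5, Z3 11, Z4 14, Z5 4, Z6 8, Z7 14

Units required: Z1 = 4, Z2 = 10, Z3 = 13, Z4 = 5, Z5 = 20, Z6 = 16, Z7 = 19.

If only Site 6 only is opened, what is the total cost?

Each market is assigned to its cheapest site among the open ones.
{Site 6}: Z1→Site 6 7·4=28, Z2→Site 6 5·10=50, Z3→Site 6 11·13=143, Z4→Site 6 14·5=70, Z5→Site 6 4·20=80, Z6→Site 6 8·16=128, Z7→Site 6 14·19=266. Service 765; fixed 74; total 839.

Total cost: 839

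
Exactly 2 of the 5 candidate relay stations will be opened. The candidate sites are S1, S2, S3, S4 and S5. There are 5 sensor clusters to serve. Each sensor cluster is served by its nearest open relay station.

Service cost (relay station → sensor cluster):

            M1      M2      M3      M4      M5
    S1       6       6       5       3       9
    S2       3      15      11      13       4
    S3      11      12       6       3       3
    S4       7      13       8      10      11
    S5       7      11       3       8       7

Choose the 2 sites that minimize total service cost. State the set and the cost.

Choose S1 and S2; total service cost 21.

With exactly 2 open, each sensor cluster uses its cheapest among the chosen.
{S1, S2}: M1→S2 3, M2→S1 6, M3→S1 5, M4→S1 3, M5→S2 4. Service cost 21.
{S1, S3}: service cost 23
{S1, S5}: service cost 25
Among all 10 size-2 choices, {S1, S2} is lowest.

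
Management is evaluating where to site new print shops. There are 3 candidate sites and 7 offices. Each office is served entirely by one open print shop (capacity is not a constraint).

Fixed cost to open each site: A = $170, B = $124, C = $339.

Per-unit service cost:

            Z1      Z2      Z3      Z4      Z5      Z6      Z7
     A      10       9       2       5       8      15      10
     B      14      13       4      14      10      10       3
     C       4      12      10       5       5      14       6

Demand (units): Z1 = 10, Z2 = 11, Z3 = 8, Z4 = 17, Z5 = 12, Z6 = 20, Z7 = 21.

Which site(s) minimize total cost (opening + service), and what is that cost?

For any fixed open set, each office goes to its cheapest open site; total = fixed + service.
{A, B}: Z1→A 10·10=100, Z2→A 9·11=99, Z3→A 2·8=16, Z4→A 5·17=85, Z5→A 8·12=96, Z6→B 10·20=200, Z7→B 3·21=63. Service 659; fixed 294; total 953.
{B}: Z1→B 14·10=140, Z2→B 13·11=143, Z3→B 4·8=32, Z4→B 14·17=238, Z5→B 10·12=120, Z6→B 10·20=200, Z7→B 3·21=63. Service 936; fixed 124; total 1060.
{B, C}: service 612 + fixed 463 = 1075
{A, B, C}: service 563 + fixed 633 = 1196
(All 7 nonempty subsets were checked; A and B is lowest.)

Open A and B; minimum total cost 953.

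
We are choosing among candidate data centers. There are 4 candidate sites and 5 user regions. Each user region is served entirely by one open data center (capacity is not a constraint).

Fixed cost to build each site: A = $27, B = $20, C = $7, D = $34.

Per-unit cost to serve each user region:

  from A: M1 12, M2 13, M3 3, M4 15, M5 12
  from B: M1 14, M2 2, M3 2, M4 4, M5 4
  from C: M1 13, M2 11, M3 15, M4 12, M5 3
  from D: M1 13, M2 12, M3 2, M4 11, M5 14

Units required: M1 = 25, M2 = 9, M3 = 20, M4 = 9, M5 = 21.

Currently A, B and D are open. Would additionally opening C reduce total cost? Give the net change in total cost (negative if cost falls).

Yes — net change −14 (cost falls by 14).

Current service cost with {A, B, D}: 478.
Adding C: each user region re-picks its cheapest; new service cost 457, saving 21.
Extra fixed cost: 7. Net change = 7 − 21 = -14.
(Totals: 559 → 545.)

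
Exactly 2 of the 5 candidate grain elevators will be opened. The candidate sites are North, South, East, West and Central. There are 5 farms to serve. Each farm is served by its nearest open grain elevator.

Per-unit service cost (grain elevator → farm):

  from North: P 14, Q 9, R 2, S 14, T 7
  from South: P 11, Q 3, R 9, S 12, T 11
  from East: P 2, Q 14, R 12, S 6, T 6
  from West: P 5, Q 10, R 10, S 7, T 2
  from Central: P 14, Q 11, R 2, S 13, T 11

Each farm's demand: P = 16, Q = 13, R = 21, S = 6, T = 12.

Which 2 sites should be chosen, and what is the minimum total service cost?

Choose North and East; total service cost 299.

With exactly 2 open, each farm uses its cheapest among the chosen.
{North, East}: P→East 2·16=32, Q→North 9·13=117, R→North 2·21=42, S→East 6·6=36, T→East 6·12=72. Service cost 299.
{North, West}: service cost 305
{West, Central}: service cost 318
Among all 10 size-2 choices, {North, East} is lowest.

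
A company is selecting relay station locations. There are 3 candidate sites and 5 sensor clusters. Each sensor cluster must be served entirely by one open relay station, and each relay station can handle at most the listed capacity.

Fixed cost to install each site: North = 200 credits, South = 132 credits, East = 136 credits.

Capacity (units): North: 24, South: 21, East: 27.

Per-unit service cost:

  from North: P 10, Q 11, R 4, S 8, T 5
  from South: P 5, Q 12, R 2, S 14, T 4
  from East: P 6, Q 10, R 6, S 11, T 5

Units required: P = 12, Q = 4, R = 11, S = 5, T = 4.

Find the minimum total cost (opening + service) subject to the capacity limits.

Open {South, East}: P→East 6·12=72, Q→East 10·4=40, R→South 2·11=22, S→East 11·5=55, T→South 4·4=16.
Loads: South carries 15/21, East carries 21/27. Service 205; fixed 268; total 473.
Next best feasible plan costs 477.

Minimum total cost: 473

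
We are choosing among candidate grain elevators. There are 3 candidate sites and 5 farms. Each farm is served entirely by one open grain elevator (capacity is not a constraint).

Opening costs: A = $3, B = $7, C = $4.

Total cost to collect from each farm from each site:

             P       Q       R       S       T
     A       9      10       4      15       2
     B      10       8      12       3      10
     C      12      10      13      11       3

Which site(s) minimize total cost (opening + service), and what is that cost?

For any fixed open set, each farm goes to its cheapest open site; total = fixed + service.
{A, B}: P→A 9, Q→B 8, R→A 4, S→B 3, T→A 2. Service 26; fixed 10; total 36.
{A, B, C}: service 26 + fixed 14 = 40
{A}: P→A 9, Q→A 10, R→A 4, S→A 15, T→A 2. Service 40; fixed 3; total 43.
No other subset beats 36.

Open A and B; minimum total cost 36.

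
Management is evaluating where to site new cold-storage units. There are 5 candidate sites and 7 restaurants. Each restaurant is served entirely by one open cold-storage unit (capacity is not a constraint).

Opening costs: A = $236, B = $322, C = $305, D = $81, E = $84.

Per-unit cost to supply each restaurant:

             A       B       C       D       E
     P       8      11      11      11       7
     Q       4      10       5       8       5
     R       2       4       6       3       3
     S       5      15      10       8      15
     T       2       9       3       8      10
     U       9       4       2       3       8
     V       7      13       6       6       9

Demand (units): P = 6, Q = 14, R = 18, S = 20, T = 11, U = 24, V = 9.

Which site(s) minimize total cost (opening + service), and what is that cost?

For any fixed open set, each restaurant goes to its cheapest open site; total = fixed + service.
{D}: P→D 11·6=66, Q→D 8·14=112, R→D 3·18=54, S→D 8·20=160, T→D 8·11=88, U→D 3·24=72, V→D 6·9=54. Service 606; fixed 81; total 687.
{A, D}: P→A 8·6=48, Q→A 4·14=56, R→A 2·18=36, S→A 5·20=100, T→A 2·11=22, U→D 3·24=72, V→D 6·9=54. Service 388; fixed 317; total 705.
{D, E}: P→E 7·6=42, Q→E 5·14=70, R→D 3·18=54, S→D 8·20=160, T→D 8·11=88, U→D 3·24=72, V→D 6·9=54. Service 540; fixed 165; total 705.
{A, B, C, D, E}: service 358 + fixed 1028 = 1386
No other subset beats 687.

Open D only; minimum total cost 687.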